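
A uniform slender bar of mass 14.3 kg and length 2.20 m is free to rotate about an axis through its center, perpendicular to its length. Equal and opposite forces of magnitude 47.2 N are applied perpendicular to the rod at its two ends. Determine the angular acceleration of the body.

I = (1/12)ML² = (1/12)(14.3)(2.20)² = 5.768 kg·m².
The couple gives τ = F·(L/2) + F·(L/2) = F L = (47.2)(2.20) = 103.8 N·m.
Newton's second law for rotation, τ = Iα, gives α = τ/I = 103.8/5.768 = 18.00 rad/s².

α ≈ 18.0 rad/s²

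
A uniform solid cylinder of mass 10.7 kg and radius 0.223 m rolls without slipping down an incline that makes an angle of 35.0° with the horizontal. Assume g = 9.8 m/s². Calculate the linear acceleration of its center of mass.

a ≈ 3.75 m/s²

Translation along the incline: Mg sinθ − f = Ma.
Rotation about the center: fR = Iα with I = ½MR². No-slip gives a = αR, so f = (I/R²)a = (1/2)M a.
Substituting: Mg sinθ = (1 + 0.5000)Ma, so a = g sinθ/(1 + 0.5000) = (9.8) sin 35.0° / 1.500 = 3.747 m/s².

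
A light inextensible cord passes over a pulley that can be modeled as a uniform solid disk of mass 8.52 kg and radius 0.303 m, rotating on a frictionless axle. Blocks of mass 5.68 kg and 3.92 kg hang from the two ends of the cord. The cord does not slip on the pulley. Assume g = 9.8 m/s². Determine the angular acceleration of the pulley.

I = ½MR² = (1/2)(8.52)(0.303)² = 0.3911 kg·m².
Heavier block: m₁g − T₁ = m₁a. Lighter block: T₂ − m₂g = m₂a.
Pulley: (T₁ − T₂)R = Iα = I(a/R), so T₁ − T₂ = (I/R²)a = (1/2)M_p a = 4.260·a.
Adding the three: (m₁ − m₂)g = (m₁ + m₂ + 4.260)a, so a = (5.68 − 3.92)(9.8)/(5.68 + 3.92 + 4.260) = 1.244 m/s².
α = a/R = 1.244/0.303 = 4.107 rad/s².

α ≈ 4.11 rad/s²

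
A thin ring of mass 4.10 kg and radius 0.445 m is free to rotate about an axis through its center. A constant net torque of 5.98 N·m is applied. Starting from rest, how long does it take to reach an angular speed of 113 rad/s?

t ≈ 15.3 s

I = MR² = (4.10)(0.445)² = 0.8119 kg·m².
α = τ/I = 5.98/0.8119 = 7.365 rad/s².
ω = αt ⇒ t = ω/α = 113/7.365 = 15.34 s.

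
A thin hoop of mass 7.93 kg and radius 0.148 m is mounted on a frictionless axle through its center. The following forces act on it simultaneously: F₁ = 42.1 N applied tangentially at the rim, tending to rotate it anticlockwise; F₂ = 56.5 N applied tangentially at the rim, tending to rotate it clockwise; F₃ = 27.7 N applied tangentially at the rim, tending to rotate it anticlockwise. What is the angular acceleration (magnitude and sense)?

α ≈ 11.3 rad/s², anticlockwise

I = MR² = (7.93)(0.148)² = 0.1737 kg·m².
Taking anticlockwise as positive: τ₁ = +(42.1)(0.148) = +6.231 N·m; τ₂ = −(56.5)(0.148) = −8.362 N·m; τ₃ = +(27.7)(0.148) = +4.100 N·m.
Net torque τ = 1.968 N·m.
α = τ/I = 1.968/0.1737 = 11.33 rad/s².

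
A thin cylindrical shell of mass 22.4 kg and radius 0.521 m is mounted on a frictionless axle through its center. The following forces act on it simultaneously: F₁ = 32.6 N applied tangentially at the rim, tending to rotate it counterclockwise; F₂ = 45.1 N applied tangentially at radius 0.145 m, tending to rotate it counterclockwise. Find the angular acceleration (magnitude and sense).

α ≈ 3.87 rad/s², counterclockwise

I = MR² = (22.4)(0.521)² = 6.080 kg·m².
Taking counterclockwise as positive: τ₁ = +(32.6)(0.521) = +16.98 N·m; τ₂ = +(45.1)(0.145) = +6.539 N·m.
Net torque τ = 23.52 N·m.
α = τ/I = 23.52/6.080 = 3.869 rad/s².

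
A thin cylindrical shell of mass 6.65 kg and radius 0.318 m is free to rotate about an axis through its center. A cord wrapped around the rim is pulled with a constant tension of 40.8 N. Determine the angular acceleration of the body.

I = MR² = (6.65)(0.318)² = 0.6725 kg·m².
τ = F R = (40.8)(0.318) = 12.97 N·m.
From τ = Iα: α = 12.97/0.6725 = 19.29 rad/s².

α ≈ 19.3 rad/s²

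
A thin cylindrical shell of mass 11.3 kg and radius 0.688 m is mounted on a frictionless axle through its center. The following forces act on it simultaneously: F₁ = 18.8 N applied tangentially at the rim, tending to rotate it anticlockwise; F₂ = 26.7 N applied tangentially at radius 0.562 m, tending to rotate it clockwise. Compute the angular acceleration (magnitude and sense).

α ≈ 0.387 rad/s², clockwise

I = MR² = (11.3)(0.688)² = 5.349 kg·m².
Taking anticlockwise as positive: τ₁ = +(18.8)(0.688) = +12.93 N·m; τ₂ = −(26.7)(0.562) = −15.01 N·m.
Net torque τ = -2.071 N·m.
α = τ/I = -2.071/5.349 = -0.3872 rad/s².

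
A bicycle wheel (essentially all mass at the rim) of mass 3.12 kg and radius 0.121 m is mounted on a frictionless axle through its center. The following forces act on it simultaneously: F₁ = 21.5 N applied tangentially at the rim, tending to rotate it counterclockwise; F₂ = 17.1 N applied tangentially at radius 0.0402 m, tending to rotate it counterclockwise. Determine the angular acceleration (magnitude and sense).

I = MR² = (3.12)(0.121)² = 0.04568 kg·m².
Taking counterclockwise as positive: τ₁ = +(21.5)(0.121) = +2.601 N·m; τ₂ = +(17.1)(0.0402) = +0.6874 N·m.
Net torque τ = 3.289 N·m.
α = τ/I = 3.289/0.04568 = 72.00 rad/s².

α ≈ 72.0 rad/s², counterclockwise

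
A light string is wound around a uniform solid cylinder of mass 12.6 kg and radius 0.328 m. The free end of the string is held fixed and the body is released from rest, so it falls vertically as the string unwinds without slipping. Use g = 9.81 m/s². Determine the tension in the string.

T ≈ 41.2 N

Translation: Mg − T = Ma. Rotation about the center: TR = Iα with I = ½MR².
With a = αR: T = (I/R²)a = (1/2)M a, so Mg = (1 + 0.5000)Ma.
a = g/(1 + 0.5000) = 9.81/1.500 = 6.540 m/s².
T = 0.5000·M·a = (0.5000)(12.6)(6.540) = 41.20 N.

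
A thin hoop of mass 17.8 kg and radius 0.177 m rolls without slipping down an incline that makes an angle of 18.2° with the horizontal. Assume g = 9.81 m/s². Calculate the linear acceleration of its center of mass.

a ≈ 1.53 m/s²

Translation along the incline: Mg sinθ − f = Ma.
Rotation about the center: fR = Iα with I = MR². No-slip gives a = αR, so f = (I/R²)a = M a.
Substituting: Mg sinθ = (1 + 1.000)Ma, so a = g sinθ/(1 + 1.000) = (9.81) sin 18.2° / 2.000 = 1.532 m/s².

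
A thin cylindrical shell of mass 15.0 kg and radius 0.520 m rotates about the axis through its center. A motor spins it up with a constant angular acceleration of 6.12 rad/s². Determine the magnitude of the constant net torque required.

I = MR² = (15.0)(0.520)² = 4.056 kg·m².
τ = Iα = (4.056)(6.120) = 24.82 N·m.

τ ≈ 24.8 N·m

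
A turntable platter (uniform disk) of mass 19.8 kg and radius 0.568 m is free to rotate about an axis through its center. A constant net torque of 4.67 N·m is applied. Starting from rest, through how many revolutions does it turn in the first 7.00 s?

≈ 5.70 revolutions

I = ½MR² = (1/2)(19.8)(0.568)² = 3.194 kg·m².
α = τ/I = 4.67/3.194 = 1.462 rad/s².
θ = ½αt² = ½(1.462)(7.00)² = 35.82 rad.
Revolutions = θ/(2π) = 5.701.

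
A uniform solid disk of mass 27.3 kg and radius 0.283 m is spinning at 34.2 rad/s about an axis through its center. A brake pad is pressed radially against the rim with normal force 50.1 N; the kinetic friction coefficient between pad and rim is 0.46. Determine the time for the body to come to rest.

I = ½MR² = (1/2)(27.3)(0.283)² = 1.093 kg·m².
Friction force f = μN = (0.46)(50.1) = 23.05 N at the rim; torque magnitude τ = fR = 6.522 N·m, opposing ω.
|α| = τ/I = 6.522/1.093 = 5.966 rad/s² (deceleration).
0 = ω₀ − |α|t ⇒ t = ω₀/|α| = 34.2/5.966 = 5.733 s.

t ≈ 5.73 s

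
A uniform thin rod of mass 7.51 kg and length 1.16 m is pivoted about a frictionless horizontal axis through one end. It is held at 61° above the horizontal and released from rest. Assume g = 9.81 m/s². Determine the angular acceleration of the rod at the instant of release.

α ≈ 6.15 rad/s²

About the pivot, I = (1/3)ML² = (1/3)(7.51)(1.16)² = 3.368 kg·m².
The weight acts at the center, a distance L/2 = 0.5800 m from the pivot; τ = Mg(L/2) cos 61° = 20.72 N·m.
α = τ/I = 20.72/3.368 = 6.150 rad/s².
(Equivalently α = (3g/(2L)) cos 61° = 6.150 rad/s².)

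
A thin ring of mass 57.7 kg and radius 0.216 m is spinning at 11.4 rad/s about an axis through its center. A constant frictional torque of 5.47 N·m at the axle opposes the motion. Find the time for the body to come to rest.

t ≈ 5.61 s

I = MR² = (57.7)(0.216)² = 2.692 kg·m².
The net torque has magnitude 5.47 N·m, opposing ω.
|α| = τ/I = 5.470/2.692 = 2.032 rad/s² (deceleration).
0 = ω₀ − |α|t ⇒ t = ω₀/|α| = 11.4/2.032 = 5.610 s.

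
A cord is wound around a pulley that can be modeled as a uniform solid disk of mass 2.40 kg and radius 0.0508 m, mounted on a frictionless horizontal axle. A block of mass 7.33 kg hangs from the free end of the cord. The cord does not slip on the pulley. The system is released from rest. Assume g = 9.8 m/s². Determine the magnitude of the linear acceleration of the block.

a ≈ 8.42 m/s²

I = ½MR² = (1/2)(2.40)(0.0508)² = 0.003097 kg·m².
Block: mg − T = ma. Pulley: TR = Iα. No-slip: a = αR, so T = (I/R²)a = 1.200·a.
Then mg = (m + 1.200)a, so a = (7.33)(9.8)/(7.33 + 1.200) = 8.421 m/s².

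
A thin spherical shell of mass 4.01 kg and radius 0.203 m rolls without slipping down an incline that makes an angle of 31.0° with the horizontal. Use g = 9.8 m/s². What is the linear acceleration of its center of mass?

a ≈ 3.03 m/s²

Translation along the incline: Mg sinθ − f = Ma.
Rotation about the center: fR = Iα with I = (2/3)MR². No-slip gives a = αR, so f = (I/R²)a = (2/3)M a.
Substituting: Mg sinθ = (1 + 0.6667)Ma, so a = g sinθ/(1 + 0.6667) = (9.8) sin 31.0° / 1.667 = 3.028 m/s².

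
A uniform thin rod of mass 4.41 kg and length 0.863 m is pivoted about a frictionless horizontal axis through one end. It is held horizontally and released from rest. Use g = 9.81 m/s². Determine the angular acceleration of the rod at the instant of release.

About the pivot, I = (1/3)ML² = (1/3)(4.41)(0.863)² = 1.095 kg·m².
The weight acts at the center, a distance L/2 = 0.4315 m from the pivot; τ = Mg(L/2) = 18.67 N·m.
α = τ/I = 18.67/1.095 = 17.05 rad/s².
(Equivalently α = (3g/(2L)) = 17.05 rad/s².)

α ≈ 17.1 rad/s²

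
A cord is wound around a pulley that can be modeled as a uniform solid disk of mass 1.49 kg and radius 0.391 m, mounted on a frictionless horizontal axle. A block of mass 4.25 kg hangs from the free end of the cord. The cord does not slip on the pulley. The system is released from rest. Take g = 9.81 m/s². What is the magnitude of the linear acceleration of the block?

a ≈ 8.35 m/s²

I = ½MR² = (1/2)(1.49)(0.391)² = 0.1139 kg·m².
Block: mg − T = ma. Pulley: TR = Iα. No-slip: a = αR, so T = (I/R²)a = 0.7450·a.
Then mg = (m + 0.7450)a, so a = (4.25)(9.81)/(4.25 + 0.7450) = 8.347 m/s².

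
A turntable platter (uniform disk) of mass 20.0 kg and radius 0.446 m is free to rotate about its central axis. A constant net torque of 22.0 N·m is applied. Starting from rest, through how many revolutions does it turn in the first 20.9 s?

≈ 384 revolutions

I = ½MR² = (1/2)(20.0)(0.446)² = 1.989 kg·m².
α = τ/I = 22.0/1.989 = 11.06 rad/s².
θ = ½αt² = ½(11.06)(20.9)² = 2416 rad.
Revolutions = θ/(2π) = 384.4.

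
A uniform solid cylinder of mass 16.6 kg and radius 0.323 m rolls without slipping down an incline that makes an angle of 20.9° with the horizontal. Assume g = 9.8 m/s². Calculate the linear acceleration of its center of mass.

Translation along the incline: Mg sinθ − f = Ma.
Rotation about the center: fR = Iα with I = ½MR². No-slip gives a = αR, so f = (I/R²)a = (1/2)M a.
Substituting: Mg sinθ = (1 + 0.5000)Ma, so a = g sinθ/(1 + 0.5000) = (9.8) sin 20.9° / 1.500 = 2.331 m/s².

a ≈ 2.33 m/s²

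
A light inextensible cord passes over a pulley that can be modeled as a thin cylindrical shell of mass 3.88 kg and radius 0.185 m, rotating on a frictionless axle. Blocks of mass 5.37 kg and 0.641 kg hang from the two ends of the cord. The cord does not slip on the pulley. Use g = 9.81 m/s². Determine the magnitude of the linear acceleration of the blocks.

a ≈ 4.69 m/s²

I = MR² = (3.88)(0.185)² = 0.1328 kg·m².
Heavier block: m₁g − T₁ = m₁a. Lighter block: T₂ − m₂g = m₂a.
Pulley: (T₁ − T₂)R = Iα = I(a/R), so T₁ − T₂ = (I/R²)a = 1·M_p a = 3.880·a.
Adding the three: (m₁ − m₂)g = (m₁ + m₂ + 3.880)a, so a = (5.37 − 0.641)(9.81)/(5.37 + 0.641 + 3.880) = 4.690 m/s².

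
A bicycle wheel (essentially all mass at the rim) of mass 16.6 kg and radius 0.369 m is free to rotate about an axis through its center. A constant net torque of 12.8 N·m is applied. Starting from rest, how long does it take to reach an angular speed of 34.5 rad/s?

I = MR² = (16.6)(0.369)² = 2.260 kg·m².
α = τ/I = 12.8/2.260 = 5.663 rad/s².
ω = αt ⇒ t = ω/α = 34.5/5.663 = 6.092 s.

t ≈ 6.09 s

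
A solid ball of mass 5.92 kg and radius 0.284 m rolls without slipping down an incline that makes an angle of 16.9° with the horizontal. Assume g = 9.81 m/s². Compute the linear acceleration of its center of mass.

a ≈ 2.04 m/s²

Translation along the incline: Mg sinθ − f = Ma.
Rotation about the center: fR = Iα with I = (2/5)MR². No-slip gives a = αR, so f = (I/R²)a = (2/5)M a.
Substituting: Mg sinθ = (1 + 0.4000)Ma, so a = g sinθ/(1 + 0.4000) = (9.81) sin 16.9° / 1.400 = 2.037 m/s².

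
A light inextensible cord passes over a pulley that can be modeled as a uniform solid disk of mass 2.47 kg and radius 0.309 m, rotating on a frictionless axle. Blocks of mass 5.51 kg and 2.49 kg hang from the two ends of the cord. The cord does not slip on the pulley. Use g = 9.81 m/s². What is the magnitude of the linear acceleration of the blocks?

I = ½MR² = (1/2)(2.47)(0.309)² = 0.1179 kg·m².
Heavier block: m₁g − T₁ = m₁a. Lighter block: T₂ − m₂g = m₂a.
Pulley: (T₁ − T₂)R = Iα = I(a/R), so T₁ − T₂ = (I/R²)a = (1/2)M_p a = 1.235·a.
Adding the three: (m₁ − m₂)g = (m₁ + m₂ + 1.235)a, so a = (5.51 − 2.49)(9.81)/(5.51 + 2.49 + 1.235) = 3.208 m/s².

a ≈ 3.21 m/s²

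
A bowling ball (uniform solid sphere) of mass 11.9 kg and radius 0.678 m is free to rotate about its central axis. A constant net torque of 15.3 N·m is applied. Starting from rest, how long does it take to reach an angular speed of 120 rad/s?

I = (2/5)MR² = (2/5)(11.9)(0.678)² = 2.188 kg·m².
α = τ/I = 15.3/2.188 = 6.992 rad/s².
ω = αt ⇒ t = ω/α = 120/6.992 = 17.16 s.

t ≈ 17.2 s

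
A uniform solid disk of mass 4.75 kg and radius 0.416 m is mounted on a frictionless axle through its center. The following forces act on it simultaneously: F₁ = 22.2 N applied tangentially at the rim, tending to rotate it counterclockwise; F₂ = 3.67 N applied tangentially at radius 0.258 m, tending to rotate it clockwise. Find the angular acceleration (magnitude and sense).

α ≈ 20.2 rad/s², counterclockwise

I = ½MR² = (1/2)(4.75)(0.416)² = 0.4110 kg·m².
Taking counterclockwise as positive: τ₁ = +(22.2)(0.416) = +9.235 N·m; τ₂ = −(3.67)(0.258) = −0.9469 N·m.
Net torque τ = 8.288 N·m.
α = τ/I = 8.288/0.4110 = 20.17 rad/s².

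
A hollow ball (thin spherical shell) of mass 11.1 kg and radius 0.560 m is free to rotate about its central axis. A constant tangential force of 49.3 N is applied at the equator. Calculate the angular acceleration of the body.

α ≈ 11.9 rad/s²

I = (2/3)MR² = (2/3)(11.1)(0.560)² = 2.321 kg·m².
τ = F R = (49.3)(0.560) = 27.61 N·m.
From τ = Iα: α = 27.61/2.321 = 11.90 rad/s².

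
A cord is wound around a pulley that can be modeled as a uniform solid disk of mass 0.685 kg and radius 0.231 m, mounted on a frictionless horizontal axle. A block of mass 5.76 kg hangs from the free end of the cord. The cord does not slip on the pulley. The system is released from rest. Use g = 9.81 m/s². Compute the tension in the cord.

I = ½MR² = (1/2)(0.685)(0.231)² = 0.01828 kg·m².
Block: mg − T = ma. Pulley: TR = Iα. No-slip: a = αR, so T = (I/R²)a = 0.3425·a.
Then mg = (m + 0.3425)a, so a = (5.76)(9.81)/(5.76 + 0.3425) = 9.259 m/s².
T = 0.3425·a = 3.171 N.

T ≈ 3.17 N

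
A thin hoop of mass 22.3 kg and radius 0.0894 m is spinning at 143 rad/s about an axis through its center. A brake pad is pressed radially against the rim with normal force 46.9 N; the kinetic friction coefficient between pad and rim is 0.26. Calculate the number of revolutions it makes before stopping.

≈ 266 revolutions

I = MR² = (22.3)(0.0894)² = 0.1782 kg·m².
Friction force f = μN = (0.26)(46.9) = 12.19 N at the rim; torque magnitude τ = fR = 1.090 N·m, opposing ω.
|α| = τ/I = 1.090/0.1782 = 6.117 rad/s² (deceleration).
ω² = ω₀² − 2|α|θ with ω = 0 ⇒ θ = ω₀²/(2|α|) = 1672 rad = 266.0 rev.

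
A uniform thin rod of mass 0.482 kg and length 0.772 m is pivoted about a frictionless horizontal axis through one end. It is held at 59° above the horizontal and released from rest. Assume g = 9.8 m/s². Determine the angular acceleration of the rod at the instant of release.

α ≈ 9.81 rad/s²

About the pivot, I = (1/3)ML² = (1/3)(0.482)(0.772)² = 0.09575 kg·m².
The weight acts at the center, a distance L/2 = 0.3860 m from the pivot; τ = Mg(L/2) cos 59° = 0.9391 N·m.
α = τ/I = 0.9391/0.09575 = 9.807 rad/s².
(Equivalently α = (3g/(2L)) cos 59° = 9.807 rad/s².)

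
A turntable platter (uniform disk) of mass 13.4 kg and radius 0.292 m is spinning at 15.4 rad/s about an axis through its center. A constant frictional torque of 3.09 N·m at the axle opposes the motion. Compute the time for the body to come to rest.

t ≈ 2.85 s

I = ½MR² = (1/2)(13.4)(0.292)² = 0.5713 kg·m².
The net torque has magnitude 3.09 N·m, opposing ω.
|α| = τ/I = 3.090/0.5713 = 5.409 rad/s² (deceleration).
0 = ω₀ − |α|t ⇒ t = ω₀/|α| = 15.4/5.409 = 2.847 s.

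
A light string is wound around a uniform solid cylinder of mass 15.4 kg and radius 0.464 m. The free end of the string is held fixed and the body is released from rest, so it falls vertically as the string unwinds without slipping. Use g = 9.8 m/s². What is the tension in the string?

Translation: Mg − T = Ma. Rotation about the center: TR = Iα with I = ½MR².
With a = αR: T = (I/R²)a = (1/2)M a, so Mg = (1 + 0.5000)Ma.
a = g/(1 + 0.5000) = 9.8/1.500 = 6.533 m/s².
T = 0.5000·M·a = (0.5000)(15.4)(6.533) = 50.31 N.

T ≈ 50.3 N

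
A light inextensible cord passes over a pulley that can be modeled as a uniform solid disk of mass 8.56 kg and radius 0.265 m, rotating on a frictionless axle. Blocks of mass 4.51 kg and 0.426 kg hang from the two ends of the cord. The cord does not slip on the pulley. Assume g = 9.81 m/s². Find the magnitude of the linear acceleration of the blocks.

a ≈ 4.35 m/s²

I = ½MR² = (1/2)(8.56)(0.265)² = 0.3006 kg·m².
Heavier block: m₁g − T₁ = m₁a. Lighter block: T₂ − m₂g = m₂a.
Pulley: (T₁ − T₂)R = Iα = I(a/R), so T₁ − T₂ = (I/R²)a = (1/2)M_p a = 4.280·a.
Adding the three: (m₁ − m₂)g = (m₁ + m₂ + 4.280)a, so a = (4.51 − 0.426)(9.81)/(4.51 + 0.426 + 4.280) = 4.347 m/s².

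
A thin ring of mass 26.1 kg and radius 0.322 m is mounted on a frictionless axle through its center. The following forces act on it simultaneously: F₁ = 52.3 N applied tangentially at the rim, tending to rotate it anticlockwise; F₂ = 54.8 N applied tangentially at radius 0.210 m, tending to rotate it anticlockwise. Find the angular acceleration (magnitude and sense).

I = MR² = (26.1)(0.322)² = 2.706 kg·m².
Taking anticlockwise as positive: τ₁ = +(52.3)(0.322) = +16.84 N·m; τ₂ = +(54.8)(0.210) = +11.51 N·m.
Net torque τ = 28.35 N·m.
α = τ/I = 28.35/2.706 = 10.48 rad/s².

α ≈ 10.5 rad/s², anticlockwise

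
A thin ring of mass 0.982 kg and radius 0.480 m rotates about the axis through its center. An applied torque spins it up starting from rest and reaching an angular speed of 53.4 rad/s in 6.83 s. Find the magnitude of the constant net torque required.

I = MR² = (0.982)(0.480)² = 0.2263 kg·m².
α = Δω/Δt = (53.4 − 0)/6.83 = 7.818 rad/s².
τ = Iα = (0.2263)(7.818) = 1.769 N·m.

τ ≈ 1.77 N·m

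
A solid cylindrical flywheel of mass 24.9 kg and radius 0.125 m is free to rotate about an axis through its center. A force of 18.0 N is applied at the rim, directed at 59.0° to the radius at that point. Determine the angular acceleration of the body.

I = ½MR² = (1/2)(24.9)(0.125)² = 0.1945 kg·m².
Only the tangential component produces torque: τ = F R sinθ = (18.0)(0.125) sin 59.0° = 1.929 N·m.
Newton's second law for rotation, τ = Iα, gives α = τ/I = 1.929/0.1945 = 9.914 rad/s².

α ≈ 9.91 rad/s²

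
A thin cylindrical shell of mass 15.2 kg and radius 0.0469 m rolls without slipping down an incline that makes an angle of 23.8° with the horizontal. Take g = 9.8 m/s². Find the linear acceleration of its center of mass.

Translation along the incline: Mg sinθ − f = Ma.
Rotation about the center: fR = Iα with I = MR². No-slip gives a = αR, so f = (I/R²)a = M a.
Substituting: Mg sinθ = (1 + 1.000)Ma, so a = g sinθ/(1 + 1.000) = (9.8) sin 23.8° / 2.000 = 1.977 m/s².

a ≈ 1.98 m/s²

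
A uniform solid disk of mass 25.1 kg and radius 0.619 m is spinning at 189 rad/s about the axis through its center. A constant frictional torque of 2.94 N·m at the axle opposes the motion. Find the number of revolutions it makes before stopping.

≈ 4650 revolutions

I = ½MR² = (1/2)(25.1)(0.619)² = 4.809 kg·m².
The net torque has magnitude 2.94 N·m, opposing ω.
|α| = τ/I = 2.940/4.809 = 0.6114 rad/s² (deceleration).
ω² = ω₀² − 2|α|θ with ω = 0 ⇒ θ = ω₀²/(2|α|) = 29210 rad = 4649 rev.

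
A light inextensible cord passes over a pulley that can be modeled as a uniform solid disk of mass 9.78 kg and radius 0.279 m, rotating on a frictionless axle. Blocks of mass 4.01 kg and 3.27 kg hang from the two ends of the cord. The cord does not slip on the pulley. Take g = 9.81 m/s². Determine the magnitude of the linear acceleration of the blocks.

a ≈ 0.596 m/s²

I = ½MR² = (1/2)(9.78)(0.279)² = 0.3806 kg·m².
Heavier block: m₁g − T₁ = m₁a. Lighter block: T₂ − m₂g = m₂a.
Pulley: (T₁ − T₂)R = Iα = I(a/R), so T₁ − T₂ = (I/R²)a = (1/2)M_p a = 4.890·a.
Adding the three: (m₁ − m₂)g = (m₁ + m₂ + 4.890)a, so a = (4.01 − 3.27)(9.81)/(4.01 + 3.27 + 4.890) = 0.5965 m/s².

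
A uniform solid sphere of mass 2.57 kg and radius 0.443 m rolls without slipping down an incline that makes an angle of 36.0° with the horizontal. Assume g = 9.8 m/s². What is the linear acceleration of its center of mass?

Translation along the incline: Mg sinθ − f = Ma.
Rotation about the center: fR = Iα with I = (2/5)MR². No-slip gives a = αR, so f = (I/R²)a = (2/5)M a.
Substituting: Mg sinθ = (1 + 0.4000)Ma, so a = g sinθ/(1 + 0.4000) = (9.8) sin 36.0° / 1.400 = 4.114 m/s².

a ≈ 4.11 m/s²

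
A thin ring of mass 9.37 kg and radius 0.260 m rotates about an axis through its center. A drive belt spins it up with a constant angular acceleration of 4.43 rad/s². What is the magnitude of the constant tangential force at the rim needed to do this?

I = MR² = (9.37)(0.260)² = 0.6334 kg·m².
The required torque is τ = Iα = (0.6334)(4.430) = 2.806 N·m.
A tangential force at the rim gives τ = FR, so F = τ/R = 2.806/0.260 = 10.79 N.

F ≈ 10.8 N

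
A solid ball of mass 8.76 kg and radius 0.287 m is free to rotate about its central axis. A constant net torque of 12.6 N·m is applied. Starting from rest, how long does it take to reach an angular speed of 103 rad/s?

I = (2/5)MR² = (2/5)(8.76)(0.287)² = 0.2886 kg·m².
α = τ/I = 12.6/0.2886 = 43.66 rad/s².
ω = αt ⇒ t = ω/α = 103/43.66 = 2.359 s.

t ≈ 2.36 s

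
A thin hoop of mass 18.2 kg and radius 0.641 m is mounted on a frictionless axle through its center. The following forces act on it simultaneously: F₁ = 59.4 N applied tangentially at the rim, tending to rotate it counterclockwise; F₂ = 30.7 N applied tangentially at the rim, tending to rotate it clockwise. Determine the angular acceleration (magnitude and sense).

α ≈ 2.46 rad/s², counterclockwise

I = MR² = (18.2)(0.641)² = 7.478 kg·m².
Taking counterclockwise as positive: τ₁ = +(59.4)(0.641) = +38.08 N·m; τ₂ = −(30.7)(0.641) = −19.68 N·m.
Net torque τ = 18.40 N·m.
α = τ/I = 18.40/7.478 = 2.460 rad/s².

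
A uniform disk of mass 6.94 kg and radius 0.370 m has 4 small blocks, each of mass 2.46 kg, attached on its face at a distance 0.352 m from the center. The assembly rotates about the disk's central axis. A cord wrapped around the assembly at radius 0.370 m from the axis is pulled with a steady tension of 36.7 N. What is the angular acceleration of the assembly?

α ≈ 8.01 rad/s²

I_disk = ½MR² = ½(6.94)(0.370)² = 0.4750 kg·m².
I_blocks = 4·m·r² = 4(2.46)(0.352)² = 1.219 kg·m².
Total I = 1.694 kg·m².
τ = F r = (36.7)(0.370) = 13.58 N·m.
α = τ/I = 13.58/1.694 = 8.015 rad/s².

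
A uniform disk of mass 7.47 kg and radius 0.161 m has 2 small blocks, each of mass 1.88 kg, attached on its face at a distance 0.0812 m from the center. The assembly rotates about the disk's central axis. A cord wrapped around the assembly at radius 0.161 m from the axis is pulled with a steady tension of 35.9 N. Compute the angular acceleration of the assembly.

I_disk = ½MR² = ½(7.47)(0.161)² = 0.09681 kg·m².
I_blocks = 2·m·r² = 2(1.88)(0.0812)² = 0.02479 kg·m².
Total I = 0.1216 kg·m².
τ = F r = (35.9)(0.161) = 5.780 N·m.
α = τ/I = 5.780/0.1216 = 47.53 rad/s².

α ≈ 47.5 rad/s²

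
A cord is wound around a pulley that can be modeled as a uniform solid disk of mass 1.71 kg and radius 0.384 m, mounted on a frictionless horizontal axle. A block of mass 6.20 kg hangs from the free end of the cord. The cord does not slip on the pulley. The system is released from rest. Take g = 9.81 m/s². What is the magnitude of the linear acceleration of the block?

I = ½MR² = (1/2)(1.71)(0.384)² = 0.1261 kg·m².
Block: mg − T = ma. Pulley: TR = Iα. No-slip: a = αR, so T = (I/R²)a = 0.8550·a.
Then mg = (m + 0.8550)a, so a = (6.20)(9.81)/(6.20 + 0.8550) = 8.621 m/s².

a ≈ 8.62 m/s²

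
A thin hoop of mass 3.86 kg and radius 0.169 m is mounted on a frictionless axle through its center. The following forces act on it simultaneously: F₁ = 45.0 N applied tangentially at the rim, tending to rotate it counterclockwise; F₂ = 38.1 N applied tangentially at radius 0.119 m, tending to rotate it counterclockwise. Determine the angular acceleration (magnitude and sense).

I = MR² = (3.86)(0.169)² = 0.1102 kg·m².
Taking counterclockwise as positive: τ₁ = +(45.0)(0.169) = +7.605 N·m; τ₂ = +(38.1)(0.119) = +4.534 N·m.
Net torque τ = 12.14 N·m.
α = τ/I = 12.14/0.1102 = 110.1 rad/s².

α ≈ 110 rad/s², counterclockwise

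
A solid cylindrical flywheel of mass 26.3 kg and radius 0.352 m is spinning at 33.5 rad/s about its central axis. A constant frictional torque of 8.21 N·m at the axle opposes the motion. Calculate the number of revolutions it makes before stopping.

I = ½MR² = (1/2)(26.3)(0.352)² = 1.629 kg·m².
The net torque has magnitude 8.21 N·m, opposing ω.
|α| = τ/I = 8.210/1.629 = 5.039 rad/s² (deceleration).
ω² = ω₀² − 2|α|θ with ω = 0 ⇒ θ = ω₀²/(2|α|) = 111.4 rad = 17.72 rev.

≈ 17.7 revolutions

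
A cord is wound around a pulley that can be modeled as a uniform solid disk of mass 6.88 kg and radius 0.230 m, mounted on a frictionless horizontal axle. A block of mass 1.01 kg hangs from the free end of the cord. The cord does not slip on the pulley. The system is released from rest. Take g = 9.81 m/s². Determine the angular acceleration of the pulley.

α ≈ 9.68 rad/s²

I = ½MR² = (1/2)(6.88)(0.230)² = 0.1820 kg·m².
Block: mg − T = ma. Pulley: TR = Iα. No-slip: a = αR, so T = (I/R²)a = 3.440·a.
Then mg = (m + 3.440)a, so a = (1.01)(9.81)/(1.01 + 3.440) = 2.227 m/s².
α = a/R = 2.227/0.230 = 9.681 rad/s².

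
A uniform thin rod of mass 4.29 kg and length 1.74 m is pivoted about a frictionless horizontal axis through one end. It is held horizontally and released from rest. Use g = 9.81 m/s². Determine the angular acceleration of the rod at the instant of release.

About the pivot, I = (1/3)ML² = (1/3)(4.29)(1.74)² = 4.329 kg·m².
The weight acts at the center, a distance L/2 = 0.8700 m from the pivot; τ = Mg(L/2) = 36.61 N·m.
α = τ/I = 36.61/4.329 = 8.457 rad/s².

α ≈ 8.46 rad/s²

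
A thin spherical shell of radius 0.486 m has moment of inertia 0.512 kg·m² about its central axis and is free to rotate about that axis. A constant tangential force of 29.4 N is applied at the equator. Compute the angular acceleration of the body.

α ≈ 27.9 rad/s²

τ = F R = (29.4)(0.486) = 14.29 N·m.
From τ = Iα: α = 14.29/0.5120 = 27.91 rad/s².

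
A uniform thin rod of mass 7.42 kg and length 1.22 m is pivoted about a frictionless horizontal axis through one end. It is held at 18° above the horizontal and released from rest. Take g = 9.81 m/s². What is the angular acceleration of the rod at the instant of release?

About the pivot, I = (1/3)ML² = (1/3)(7.42)(1.22)² = 3.681 kg·m².
The weight acts at the center, a distance L/2 = 0.6100 m from the pivot; τ = Mg(L/2) cos 18° = 42.23 N·m.
α = τ/I = 42.23/3.681 = 11.47 rad/s².

α ≈ 11.5 rad/s²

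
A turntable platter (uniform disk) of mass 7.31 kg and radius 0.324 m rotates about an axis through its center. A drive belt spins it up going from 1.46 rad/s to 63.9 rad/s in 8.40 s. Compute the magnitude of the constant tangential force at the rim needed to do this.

I = ½MR² = (1/2)(7.31)(0.324)² = 0.3837 kg·m².
α = Δω/Δt = (63.9 − 1.46)/8.40 = 7.433 rad/s².
The required torque is τ = Iα = (0.3837)(7.433) = 2.852 N·m.
A tangential force at the rim gives τ = FR, so F = τ/R = 2.852/0.324 = 8.803 N.

F ≈ 8.80 N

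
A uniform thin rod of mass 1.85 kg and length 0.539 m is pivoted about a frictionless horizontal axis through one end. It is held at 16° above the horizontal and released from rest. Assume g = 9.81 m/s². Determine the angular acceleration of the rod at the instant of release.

α ≈ 26.2 rad/s²

About the pivot, I = (1/3)ML² = (1/3)(1.85)(0.539)² = 0.1792 kg·m².
The weight acts at the center, a distance L/2 = 0.2695 m from the pivot; τ = Mg(L/2) cos 16° = 4.702 N·m.
α = τ/I = 4.702/0.1792 = 26.24 rad/s².
(Equivalently α = (3g/(2L)) cos 16° = 26.24 rad/s².)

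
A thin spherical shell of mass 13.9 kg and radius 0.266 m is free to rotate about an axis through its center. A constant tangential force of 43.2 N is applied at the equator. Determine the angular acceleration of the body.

I = (2/3)MR² = (2/3)(13.9)(0.266)² = 0.6557 kg·m².
τ = F R = (43.2)(0.266) = 11.49 N·m.
From τ = Iα: α = 11.49/0.6557 = 17.53 rad/s².

α ≈ 17.5 rad/s²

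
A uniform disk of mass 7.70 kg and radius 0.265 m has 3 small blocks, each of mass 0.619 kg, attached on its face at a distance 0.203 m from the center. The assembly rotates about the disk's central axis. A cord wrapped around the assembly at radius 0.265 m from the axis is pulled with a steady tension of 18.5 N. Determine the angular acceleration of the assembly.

α ≈ 14.1 rad/s²

I_disk = ½MR² = ½(7.70)(0.265)² = 0.2704 kg·m².
I_blocks = 3·m·r² = 3(0.619)(0.203)² = 0.07653 kg·m².
Total I = 0.3469 kg·m².
τ = F r = (18.5)(0.265) = 4.902 N·m.
α = τ/I = 4.902/0.3469 = 14.13 rad/s².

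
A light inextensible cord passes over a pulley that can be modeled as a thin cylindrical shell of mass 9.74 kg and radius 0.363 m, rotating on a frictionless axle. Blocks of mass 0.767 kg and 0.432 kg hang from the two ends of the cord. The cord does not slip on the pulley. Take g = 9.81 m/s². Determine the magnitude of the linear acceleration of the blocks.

a ≈ 0.300 m/s²

I = MR² = (9.74)(0.363)² = 1.283 kg·m².
Heavier block: m₁g − T₁ = m₁a. Lighter block: T₂ − m₂g = m₂a.
Pulley: (T₁ − T₂)R = Iα = I(a/R), so T₁ − T₂ = (I/R²)a = 1·M_p a = 9.740·a.
Adding the three: (m₁ − m₂)g = (m₁ + m₂ + 9.740)a, so a = (0.767 − 0.432)(9.81)/(0.767 + 0.432 + 9.740) = 0.3004 m/s².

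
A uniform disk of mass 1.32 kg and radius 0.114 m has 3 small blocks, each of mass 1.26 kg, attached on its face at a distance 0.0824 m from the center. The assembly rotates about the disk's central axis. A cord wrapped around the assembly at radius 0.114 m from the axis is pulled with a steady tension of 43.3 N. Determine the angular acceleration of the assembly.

α ≈ 144 rad/s²

I_disk = ½MR² = ½(1.32)(0.114)² = 0.008577 kg·m².
I_blocks = 3·m·r² = 3(1.26)(0.0824)² = 0.02567 kg·m².
Total I = 0.03424 kg·m².
τ = F r = (43.3)(0.114) = 4.936 N·m.
α = τ/I = 4.936/0.03424 = 144.2 rad/s².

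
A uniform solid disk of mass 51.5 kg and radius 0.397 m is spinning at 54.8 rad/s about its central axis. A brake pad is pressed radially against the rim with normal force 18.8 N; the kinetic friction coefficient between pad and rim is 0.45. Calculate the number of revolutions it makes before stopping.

≈ 289 revolutions

I = ½MR² = (1/2)(51.5)(0.397)² = 4.058 kg·m².
Friction force f = μN = (0.45)(18.8) = 8.460 N at the rim; torque magnitude τ = fR = 3.359 N·m, opposing ω.
|α| = τ/I = 3.359/4.058 = 0.8276 rad/s² (deceleration).
ω² = ω₀² − 2|α|θ with ω = 0 ⇒ θ = ω₀²/(2|α|) = 1814 rad = 288.8 rev.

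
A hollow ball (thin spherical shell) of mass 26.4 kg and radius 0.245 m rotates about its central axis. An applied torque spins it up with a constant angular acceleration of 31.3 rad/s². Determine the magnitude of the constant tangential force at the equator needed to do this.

F ≈ 135 N

I = (2/3)MR² = (2/3)(26.4)(0.245)² = 1.056 kg·m².
The required torque is τ = Iα = (1.056)(31.30) = 33.07 N·m.
A tangential force at the equator gives τ = FR, so F = τ/R = 33.07/0.245 = 135.0 N.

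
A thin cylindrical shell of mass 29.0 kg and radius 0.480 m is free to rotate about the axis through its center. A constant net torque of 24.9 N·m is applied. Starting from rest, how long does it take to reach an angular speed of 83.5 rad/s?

t ≈ 22.4 s

I = MR² = (29.0)(0.480)² = 6.682 kg·m².
α = τ/I = 24.9/6.682 = 3.727 rad/s².
ω = αt ⇒ t = ω/α = 83.5/3.727 = 22.41 s.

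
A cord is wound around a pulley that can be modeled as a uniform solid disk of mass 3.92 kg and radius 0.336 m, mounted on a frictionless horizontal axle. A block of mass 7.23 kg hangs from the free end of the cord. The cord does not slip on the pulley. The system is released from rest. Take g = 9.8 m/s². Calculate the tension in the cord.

I = ½MR² = (1/2)(3.92)(0.336)² = 0.2213 kg·m².
Block: mg − T = ma. Pulley: TR = Iα. No-slip: a = αR, so T = (I/R²)a = 1.960·a.
Then mg = (m + 1.960)a, so a = (7.23)(9.8)/(7.23 + 1.960) = 7.710 m/s².
T = 1.960·a = 15.11 N.

T ≈ 15.1 N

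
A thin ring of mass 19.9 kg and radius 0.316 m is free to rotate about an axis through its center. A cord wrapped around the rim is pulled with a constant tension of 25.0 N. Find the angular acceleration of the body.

I = MR² = (19.9)(0.316)² = 1.987 kg·m².
τ = F R = (25.0)(0.316) = 7.900 N·m.
From τ = Iα: α = 7.900/1.987 = 3.976 rad/s².

α ≈ 3.98 rad/s²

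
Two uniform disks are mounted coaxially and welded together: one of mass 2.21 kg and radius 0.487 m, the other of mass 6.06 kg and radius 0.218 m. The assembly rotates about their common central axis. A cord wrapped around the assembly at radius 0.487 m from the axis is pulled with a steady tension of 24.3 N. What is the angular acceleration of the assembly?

I = ½M₁R₁² + ½M₂R₂² = ½(2.21)(0.487)² + ½(6.06)(0.218)² = 0.4061 kg·m².
τ = F r = (24.3)(0.487) = 11.83 N·m.
α = τ/I = 11.83/0.4061 = 29.14 rad/s².

α ≈ 29.1 rad/s²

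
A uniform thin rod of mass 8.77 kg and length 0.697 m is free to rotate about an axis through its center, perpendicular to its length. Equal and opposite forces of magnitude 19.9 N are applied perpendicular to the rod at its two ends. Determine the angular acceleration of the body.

α ≈ 39.1 rad/s²

I = (1/12)ML² = (1/12)(8.77)(0.697)² = 0.3550 kg·m².
The couple gives τ = F·(L/2) + F·(L/2) = F L = (19.9)(0.697) = 13.87 N·m.
Newton's second law for rotation, τ = Iα, gives α = τ/I = 13.87/0.3550 = 39.07 rad/s².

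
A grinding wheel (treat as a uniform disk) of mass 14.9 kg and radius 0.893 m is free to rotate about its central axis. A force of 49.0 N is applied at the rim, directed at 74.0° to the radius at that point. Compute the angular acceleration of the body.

α ≈ 7.08 rad/s²

I = ½MR² = (1/2)(14.9)(0.893)² = 5.941 kg·m².
Only the tangential component produces torque: τ = F R sinθ = (49.0)(0.893) sin 74.0° = 42.06 N·m.
Newton's second law for rotation, τ = Iα, gives α = τ/I = 42.06/5.941 = 7.080 rad/s².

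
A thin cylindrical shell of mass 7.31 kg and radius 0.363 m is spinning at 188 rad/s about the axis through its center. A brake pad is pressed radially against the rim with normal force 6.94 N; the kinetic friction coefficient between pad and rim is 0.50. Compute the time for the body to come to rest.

I = MR² = (7.31)(0.363)² = 0.9632 kg·m².
Friction force f = μN = (0.50)(6.94) = 3.470 N at the rim; torque magnitude τ = fR = 1.260 N·m, opposing ω.
|α| = τ/I = 1.260/0.9632 = 1.308 rad/s² (deceleration).
0 = ω₀ − |α|t ⇒ t = ω₀/|α| = 188/1.308 = 143.8 s.

t ≈ 144 s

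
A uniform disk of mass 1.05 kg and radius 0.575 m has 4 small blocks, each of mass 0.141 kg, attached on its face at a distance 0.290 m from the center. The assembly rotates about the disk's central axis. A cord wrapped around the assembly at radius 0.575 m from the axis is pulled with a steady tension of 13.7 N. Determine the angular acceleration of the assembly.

α ≈ 35.6 rad/s²

I_disk = ½MR² = ½(1.05)(0.575)² = 0.1736 kg·m².
I_blocks = 4·m·r² = 4(0.141)(0.290)² = 0.04743 kg·m².
Total I = 0.2210 kg·m².
τ = F r = (13.7)(0.575) = 7.877 N·m.
α = τ/I = 7.877/0.2210 = 35.64 rad/s².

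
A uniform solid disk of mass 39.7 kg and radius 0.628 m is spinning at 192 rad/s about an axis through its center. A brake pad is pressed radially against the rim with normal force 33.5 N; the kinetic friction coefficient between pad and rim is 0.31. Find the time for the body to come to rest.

t ≈ 230 s

I = ½MR² = (1/2)(39.7)(0.628)² = 7.829 kg·m².
Friction force f = μN = (0.31)(33.5) = 10.38 N at the rim; torque magnitude τ = fR = 6.522 N·m, opposing ω.
|α| = τ/I = 6.522/7.829 = 0.8331 rad/s² (deceleration).
0 = ω₀ − |α|t ⇒ t = ω₀/|α| = 192/0.8331 = 230.5 s.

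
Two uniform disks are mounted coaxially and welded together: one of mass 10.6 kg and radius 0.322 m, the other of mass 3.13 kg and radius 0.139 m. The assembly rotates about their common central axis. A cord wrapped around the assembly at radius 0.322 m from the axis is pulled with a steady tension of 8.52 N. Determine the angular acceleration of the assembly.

I = ½M₁R₁² + ½M₂R₂² = ½(10.6)(0.322)² + ½(3.13)(0.139)² = 0.5798 kg·m².
τ = F r = (8.52)(0.322) = 2.743 N·m.
α = τ/I = 2.743/0.5798 = 4.732 rad/s².

α ≈ 4.73 rad/s²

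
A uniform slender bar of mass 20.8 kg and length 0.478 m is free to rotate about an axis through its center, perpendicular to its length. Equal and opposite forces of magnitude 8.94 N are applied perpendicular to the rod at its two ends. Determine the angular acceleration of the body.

I = (1/12)ML² = (1/12)(20.8)(0.478)² = 0.3960 kg·m².
The couple gives τ = F·(L/2) + F·(L/2) = F L = (8.94)(0.478) = 4.273 N·m.
From τ = Iα: α = 4.273/0.3960 = 10.79 rad/s².

α ≈ 10.8 rad/s²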